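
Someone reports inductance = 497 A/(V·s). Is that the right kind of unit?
No

inductance has SI base units: kg * m^2 / (A^2 * s^2)
A/(V·s) does NOT reduce to kg * m^2 / (A^2 * s^2); a valid unit for inductance would be e.g. H.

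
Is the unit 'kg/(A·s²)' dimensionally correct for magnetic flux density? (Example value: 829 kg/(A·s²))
Yes

magnetic flux density has SI base units: kg / (A * s^2)
kg/(A·s²) reduces to the same SI base units, so it is a valid unit for magnetic flux density.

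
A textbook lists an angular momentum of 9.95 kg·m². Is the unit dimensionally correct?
No

angular momentum has SI base units: kg * m^2 / s
kg·m² does NOT reduce to kg * m^2 / s; a valid unit for angular momentum would be e.g. kg·m²/s.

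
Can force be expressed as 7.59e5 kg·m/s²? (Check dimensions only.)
Yes

force has SI base units: kg * m / s^2
kg·m/s² reduces to the same SI base units, so it is a valid unit for force.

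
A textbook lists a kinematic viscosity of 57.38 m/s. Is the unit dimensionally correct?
No

kinematic viscosity has SI base units: m^2 / s
m/s does NOT reduce to m^2 / s; a valid unit for kinematic viscosity would be e.g. m²/s.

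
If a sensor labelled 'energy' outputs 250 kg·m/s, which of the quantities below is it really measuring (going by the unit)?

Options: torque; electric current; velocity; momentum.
momentum

energy should have units dimensionally equivalent to kg * m^2 / s^2 (e.g. J).
The given unit 'kg·m/s' reduces to kg * m / s. Of the listed options, that is the dimensionality of momentum.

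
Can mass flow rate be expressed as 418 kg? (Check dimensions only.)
No

mass flow rate has SI base units: kg / s
kg does NOT reduce to kg / s; a valid unit for mass flow rate would be e.g. kg/s.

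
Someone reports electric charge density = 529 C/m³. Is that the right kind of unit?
Yes

electric charge density has SI base units: A * s / m^3
C/m³ reduces to the same SI base units, so it is a valid unit for electric charge density.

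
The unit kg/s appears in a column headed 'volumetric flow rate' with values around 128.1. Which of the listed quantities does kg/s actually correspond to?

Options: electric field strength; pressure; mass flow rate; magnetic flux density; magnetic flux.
mass flow rate

volumetric flow rate should have units dimensionally equivalent to m^3 / s (e.g. m³/s).
The given unit 'kg/s' reduces to kg / s. Of the listed options, that is the dimensionality of mass flow rate.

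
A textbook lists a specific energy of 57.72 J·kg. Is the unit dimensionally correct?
No

specific energy has SI base units: m^2 / s^2
J·kg does NOT reduce to m^2 / s^2; a valid unit for specific energy would be e.g. J/kg.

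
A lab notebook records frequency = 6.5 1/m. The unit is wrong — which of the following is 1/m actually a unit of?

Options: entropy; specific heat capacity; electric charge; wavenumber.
wavenumber

frequency should have units dimensionally equivalent to 1 / s (e.g. Hz).
The given unit '1/m' reduces to 1 / m. Of the listed options, that is the dimensionality of wavenumber.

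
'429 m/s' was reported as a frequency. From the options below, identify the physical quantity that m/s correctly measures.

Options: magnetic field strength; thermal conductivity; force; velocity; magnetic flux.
velocity

frequency should have units dimensionally equivalent to 1 / s (e.g. Hz).
The given unit 'm/s' reduces to m / s. Of the listed options, that is the dimensionality of velocity.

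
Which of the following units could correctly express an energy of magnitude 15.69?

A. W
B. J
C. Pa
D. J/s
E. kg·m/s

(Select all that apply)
B

energy has SI base units: kg * m^2 / s^2

Checking each option against kg * m^2 / s^2:
  A. W: ✗ does not match
  B. J: ✓ matches
  C. Pa: ✗ does not match
  D. J/s: ✗ does not match
  E. kg·m/s: ✗ does not match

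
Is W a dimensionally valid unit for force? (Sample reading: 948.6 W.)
No

force has SI base units: kg * m / s^2
W does NOT reduce to kg * m / s^2; a valid unit for force would be e.g. N.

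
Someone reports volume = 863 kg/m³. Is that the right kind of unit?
No

volume has SI base units: m^3
kg/m³ does NOT reduce to m^3; a valid unit for volume would be e.g. m³.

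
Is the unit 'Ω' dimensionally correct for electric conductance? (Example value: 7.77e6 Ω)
No

electric conductance has SI base units: A^2 * s^3 / (kg * m^2)
Ω does NOT reduce to A^2 * s^3 / (kg * m^2); a valid unit for electric conductance would be e.g. S.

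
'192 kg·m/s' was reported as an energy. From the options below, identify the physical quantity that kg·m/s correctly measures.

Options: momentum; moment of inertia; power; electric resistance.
momentum

energy should have units dimensionally equivalent to kg * m^2 / s^2 (e.g. J).
The given unit 'kg·m/s' reduces to kg * m / s. Of the listed options, that is the dimensionality of momentum.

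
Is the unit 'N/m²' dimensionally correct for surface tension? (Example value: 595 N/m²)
No

surface tension has SI base units: kg / s^2
N/m² does NOT reduce to kg / s^2; a valid unit for surface tension would be e.g. N/m.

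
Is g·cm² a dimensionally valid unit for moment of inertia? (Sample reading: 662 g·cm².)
Yes

moment of inertia has SI base units: kg * m^2
g·cm² reduces to the same SI base units, so it is a valid unit for moment of inertia.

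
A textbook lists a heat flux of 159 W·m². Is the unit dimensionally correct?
No

heat flux has SI base units: kg / s^3
W·m² does NOT reduce to kg / s^3; a valid unit for heat flux would be e.g. W/m².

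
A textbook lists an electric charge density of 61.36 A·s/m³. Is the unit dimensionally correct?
Yes

electric charge density has SI base units: A * s / m^3
A·s/m³ reduces to the same SI base units, so it is a valid unit for electric charge density.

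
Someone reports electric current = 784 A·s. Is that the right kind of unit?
No

electric current has SI base units: A
A·s does NOT reduce to A; a valid unit for electric current would be e.g. A.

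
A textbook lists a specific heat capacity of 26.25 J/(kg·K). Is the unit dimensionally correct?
Yes

specific heat capacity has SI base units: m^2 / (s^2 * K)
J/(kg·K) reduces to the same SI base units, so it is a valid unit for specific heat capacity.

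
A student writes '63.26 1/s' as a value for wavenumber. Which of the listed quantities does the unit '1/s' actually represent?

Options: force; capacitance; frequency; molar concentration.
frequency

wavenumber should have units dimensionally equivalent to 1 / m (e.g. 1/m).
The given unit '1/s' reduces to 1 / s. Of the listed options, that is the dimensionality of frequency.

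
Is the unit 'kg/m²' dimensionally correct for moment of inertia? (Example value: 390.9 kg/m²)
No

moment of inertia has SI base units: kg * m^2
kg/m² does NOT reduce to kg * m^2; a valid unit for moment of inertia would be e.g. kg·m².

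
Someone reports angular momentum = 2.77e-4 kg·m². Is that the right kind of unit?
No

angular momentum has SI base units: kg * m^2 / s
kg·m² does NOT reduce to kg * m^2 / s; a valid unit for angular momentum would be e.g. kg·m²/s.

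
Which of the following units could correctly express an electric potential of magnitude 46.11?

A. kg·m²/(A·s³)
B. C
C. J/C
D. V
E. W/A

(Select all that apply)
A, C, D, E

electric potential has SI base units: kg * m^2 / (A * s^3)

Checking each option against kg * m^2 / (A * s^3):
  A. kg·m²/(A·s³): ✓ matches
  B. C: ✗ does not match
  C. J/C: ✓ matches
  D. V: ✓ matches
  E. W/A: ✓ matches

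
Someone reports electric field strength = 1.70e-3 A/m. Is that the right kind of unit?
No

electric field strength has SI base units: kg * m / (A * s^3)
A/m does NOT reduce to kg * m / (A * s^3); a valid unit for electric field strength would be e.g. V/m.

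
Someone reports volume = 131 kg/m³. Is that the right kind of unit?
No

volume has SI base units: m^3
kg/m³ does NOT reduce to m^3; a valid unit for volume would be e.g. m³.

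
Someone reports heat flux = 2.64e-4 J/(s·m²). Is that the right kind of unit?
Yes

heat flux has SI base units: kg / s^3
J/(s·m²) reduces to the same SI base units, so it is a valid unit for heat flux.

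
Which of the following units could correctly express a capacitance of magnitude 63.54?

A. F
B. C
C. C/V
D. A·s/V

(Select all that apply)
A, C, D

capacitance has SI base units: A^2 * s^4 / (kg * m^2)

Checking each option against A^2 * s^4 / (kg * m^2):
  A. F: ✓ matches
  B. C: ✗ does not match
  C. C/V: ✓ matches
  D. A·s/V: ✓ matches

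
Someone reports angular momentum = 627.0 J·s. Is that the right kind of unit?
Yes

angular momentum has SI base units: kg * m^2 / s
J·s reduces to the same SI base units, so it is a valid unit for angular momentum.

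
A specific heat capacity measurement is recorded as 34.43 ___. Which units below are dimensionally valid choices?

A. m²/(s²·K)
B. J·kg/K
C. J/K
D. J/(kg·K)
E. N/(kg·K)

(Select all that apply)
A, D

specific heat capacity has SI base units: m^2 / (s^2 * K)

Checking each option against m^2 / (s^2 * K):
  A. m²/(s²·K): ✓ matches
  B. J·kg/K: ✗ does not match
  C. J/K: ✗ does not match
  D. J/(kg·K): ✓ matches
  E. N/(kg·K): ✗ does not match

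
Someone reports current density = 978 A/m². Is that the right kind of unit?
Yes

current density has SI base units: A / m^2
A/m² reduces to the same SI base units, so it is a valid unit for current density.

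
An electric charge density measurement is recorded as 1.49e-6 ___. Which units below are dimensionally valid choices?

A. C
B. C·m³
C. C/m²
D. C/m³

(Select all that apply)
D

electric charge density has SI base units: A * s / m^3

Checking each option against A * s / m^3:
  A. C: ✗ does not match
  B. C·m³: ✗ does not match
  C. C/m²: ✗ does not match
  D. C/m³: ✓ matches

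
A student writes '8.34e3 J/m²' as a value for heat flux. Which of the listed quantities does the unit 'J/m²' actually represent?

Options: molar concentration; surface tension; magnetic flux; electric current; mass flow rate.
surface tension

heat flux should have units dimensionally equivalent to kg / s^3 (e.g. W/m²).
The given unit 'J/m²' reduces to kg / s^2. Of the listed options, that is the dimensionality of surface tension.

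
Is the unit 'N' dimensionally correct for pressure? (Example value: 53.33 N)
No

pressure has SI base units: kg / (m * s^2)
N does NOT reduce to kg / (m * s^2); a valid unit for pressure would be e.g. Pa.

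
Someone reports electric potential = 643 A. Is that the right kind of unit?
No

electric potential has SI base units: kg * m^2 / (A * s^3)
A does NOT reduce to kg * m^2 / (A * s^3); a valid unit for electric potential would be e.g. V.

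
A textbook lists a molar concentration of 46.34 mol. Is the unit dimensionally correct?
No

molar concentration has SI base units: mol / m^3
mol does NOT reduce to mol / m^3; a valid unit for molar concentration would be e.g. mol/m³.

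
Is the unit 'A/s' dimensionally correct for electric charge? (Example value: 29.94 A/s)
No

electric charge has SI base units: A * s
A/s does NOT reduce to A * s; a valid unit for electric charge would be e.g. C.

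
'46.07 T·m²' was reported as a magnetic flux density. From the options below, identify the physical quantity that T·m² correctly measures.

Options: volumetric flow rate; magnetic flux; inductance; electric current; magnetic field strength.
magnetic flux

magnetic flux density should have units dimensionally equivalent to kg / (A * s^2) (e.g. T).
The given unit 'T·m²' reduces to kg * m^2 / (A * s^2). Of the listed options, that is the dimensionality of magnetic flux.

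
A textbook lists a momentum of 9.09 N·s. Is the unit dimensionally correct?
Yes

momentum has SI base units: kg * m / s
N·s reduces to the same SI base units, so it is a valid unit for momentum.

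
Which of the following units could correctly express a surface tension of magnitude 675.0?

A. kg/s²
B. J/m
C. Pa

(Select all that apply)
A

surface tension has SI base units: kg / s^2

Checking each option against kg / s^2:
  A. kg/s²: ✓ matches
  B. J/m: ✗ does not match
  C. Pa: ✗ does not match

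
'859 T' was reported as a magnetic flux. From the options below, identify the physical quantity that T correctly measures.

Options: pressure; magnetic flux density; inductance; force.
magnetic flux density

magnetic flux should have units dimensionally equivalent to kg * m^2 / (A * s^2) (e.g. Wb).
The given unit 'T' reduces to kg / (A * s^2). Of the listed options, that is the dimensionality of magnetic flux density.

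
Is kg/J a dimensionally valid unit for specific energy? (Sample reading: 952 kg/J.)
No

specific energy has SI base units: m^2 / s^2
kg/J does NOT reduce to m^2 / s^2; a valid unit for specific energy would be e.g. J/kg.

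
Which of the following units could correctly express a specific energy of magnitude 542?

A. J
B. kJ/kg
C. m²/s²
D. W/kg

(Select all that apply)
B, C

specific energy has SI base units: m^2 / s^2

Checking each option against m^2 / s^2:
  A. J: ✗ does not match
  B. kJ/kg: ✓ matches
  C. m²/s²: ✓ matches
  D. W/kg: ✗ does not match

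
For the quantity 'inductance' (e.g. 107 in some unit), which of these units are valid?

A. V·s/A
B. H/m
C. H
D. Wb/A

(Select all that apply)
A, C, D

inductance has SI base units: kg * m^2 / (A^2 * s^2)

Checking each option against kg * m^2 / (A^2 * s^2):
  A. V·s/A: ✓ matches
  B. H/m: ✗ does not match
  C. H: ✓ matches
  D. Wb/A: ✓ matches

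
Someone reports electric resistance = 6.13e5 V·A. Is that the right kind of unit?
No

electric resistance has SI base units: kg * m^2 / (A^2 * s^3)
V·A does NOT reduce to kg * m^2 / (A^2 * s^3); a valid unit for electric resistance would be e.g. Ω.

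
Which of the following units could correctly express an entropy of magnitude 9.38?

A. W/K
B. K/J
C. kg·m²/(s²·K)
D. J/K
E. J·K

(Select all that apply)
C, D

entropy has SI base units: kg * m^2 / (s^2 * K)

Checking each option against kg * m^2 / (s^2 * K):
  A. W/K: ✗ does not match
  B. K/J: ✗ does not match
  C. kg·m²/(s²·K): ✓ matches
  D. J/K: ✓ matches
  E. J·K: ✗ does not match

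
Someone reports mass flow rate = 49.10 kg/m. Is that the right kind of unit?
No

mass flow rate has SI base units: kg / s
kg/m does NOT reduce to kg / s; a valid unit for mass flow rate would be e.g. kg/s.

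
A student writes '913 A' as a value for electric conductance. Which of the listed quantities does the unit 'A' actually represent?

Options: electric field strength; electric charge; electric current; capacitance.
electric current

electric conductance should have units dimensionally equivalent to A^2 * s^3 / (kg * m^2) (e.g. S).
The given unit 'A' reduces to A. Of the listed options, that is the dimensionality of electric current.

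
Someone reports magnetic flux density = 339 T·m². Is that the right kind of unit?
No

magnetic flux density has SI base units: kg / (A * s^2)
T·m² does NOT reduce to kg / (A * s^2); a valid unit for magnetic flux density would be e.g. T.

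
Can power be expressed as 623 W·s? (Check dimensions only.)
No

power has SI base units: kg * m^2 / s^3
W·s does NOT reduce to kg * m^2 / s^3; a valid unit for power would be e.g. W.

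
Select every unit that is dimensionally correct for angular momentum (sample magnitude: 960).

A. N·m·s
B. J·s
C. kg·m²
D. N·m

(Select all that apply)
A, B

angular momentum has SI base units: kg * m^2 / s

Checking each option against kg * m^2 / s:
  A. N·m·s: ✓ matches
  B. J·s: ✓ matches
  C. kg·m²: ✗ does not match
  D. N·m: ✗ does not match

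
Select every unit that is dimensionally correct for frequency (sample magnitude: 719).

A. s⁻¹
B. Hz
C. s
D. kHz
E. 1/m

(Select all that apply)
A, B, D

frequency has SI base units: 1 / s

Checking each option against 1 / s:
  A. s⁻¹: ✓ matches
  B. Hz: ✓ matches
  C. s: ✗ does not match
  D. kHz: ✓ matches
  E. 1/m: ✗ does not match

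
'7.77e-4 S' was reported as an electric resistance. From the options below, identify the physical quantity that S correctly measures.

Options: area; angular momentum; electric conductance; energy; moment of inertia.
electric conductance

electric resistance should have units dimensionally equivalent to kg * m^2 / (A^2 * s^3) (e.g. Ω).
The given unit 'S' reduces to A^2 * s^3 / (kg * m^2). Of the listed options, that is the dimensionality of electric conductance.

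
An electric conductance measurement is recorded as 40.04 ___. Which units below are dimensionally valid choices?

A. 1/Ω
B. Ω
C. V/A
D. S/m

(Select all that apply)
A

electric conductance has SI base units: A^2 * s^3 / (kg * m^2)

Checking each option against A^2 * s^3 / (kg * m^2):
  A. 1/Ω: ✓ matches
  B. Ω: ✗ does not match
  C. V/A: ✗ does not match
  D. S/m: ✗ does not match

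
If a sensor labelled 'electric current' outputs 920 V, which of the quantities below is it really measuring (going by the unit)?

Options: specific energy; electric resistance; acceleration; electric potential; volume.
electric potential

electric current should have units dimensionally equivalent to A (e.g. A).
The given unit 'V' reduces to kg * m^2 / (A * s^3). Of the listed options, that is the dimensionality of electric potential.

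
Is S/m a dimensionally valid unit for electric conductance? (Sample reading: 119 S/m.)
No

electric conductance has SI base units: A^2 * s^3 / (kg * m^2)
S/m does NOT reduce to A^2 * s^3 / (kg * m^2); a valid unit for electric conductance would be e.g. S.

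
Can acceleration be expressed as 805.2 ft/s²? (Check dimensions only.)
Yes

acceleration has SI base units: m / s^2
ft/s² reduces to the same SI base units, so it is a valid unit for acceleration.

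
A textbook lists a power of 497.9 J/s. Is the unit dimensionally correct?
Yes

power has SI base units: kg * m^2 / s^3
J/s reduces to the same SI base units, so it is a valid unit for power.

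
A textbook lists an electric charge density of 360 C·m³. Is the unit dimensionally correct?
No

electric charge density has SI base units: A * s / m^3
C·m³ does NOT reduce to A * s / m^3; a valid unit for electric charge density would be e.g. C/m³.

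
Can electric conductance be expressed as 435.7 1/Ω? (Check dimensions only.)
Yes

electric conductance has SI base units: A^2 * s^3 / (kg * m^2)
1/Ω reduces to the same SI base units, so it is a valid unit for electric conductance.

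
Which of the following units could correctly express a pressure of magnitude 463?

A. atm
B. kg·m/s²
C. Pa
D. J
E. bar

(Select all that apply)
A, C, E

pressure has SI base units: kg / (m * s^2)

Checking each option against kg / (m * s^2):
  A. atm: ✓ matches
  B. kg·m/s²: ✗ does not match
  C. Pa: ✓ matches
  D. J: ✗ does not match
  E. bar: ✓ matches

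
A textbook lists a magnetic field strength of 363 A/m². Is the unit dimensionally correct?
No

magnetic field strength has SI base units: A / m
A/m² does NOT reduce to A / m; a valid unit for magnetic field strength would be e.g. A/m.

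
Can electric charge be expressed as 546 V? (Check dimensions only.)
No

electric charge has SI base units: A * s
V does NOT reduce to A * s; a valid unit for electric charge would be e.g. C.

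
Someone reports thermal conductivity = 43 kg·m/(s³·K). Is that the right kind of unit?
Yes

thermal conductivity has SI base units: kg * m / (s^3 * K)
kg·m/(s³·K) reduces to the same SI base units, so it is a valid unit for thermal conductivity.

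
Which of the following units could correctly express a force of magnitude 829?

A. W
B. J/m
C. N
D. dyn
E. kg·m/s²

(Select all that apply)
B, C, D, E

force has SI base units: kg * m / s^2

Checking each option against kg * m / s^2:
  A. W: ✗ does not match
  B. J/m: ✓ matches
  C. N: ✓ matches
  D. dyn: ✓ matches
  E. kg·m/s²: ✓ matches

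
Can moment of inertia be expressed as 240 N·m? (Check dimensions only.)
No

moment of inertia has SI base units: kg * m^2
N·m does NOT reduce to kg * m^2; a valid unit for moment of inertia would be e.g. kg·m².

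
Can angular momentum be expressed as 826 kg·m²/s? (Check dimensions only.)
Yes

angular momentum has SI base units: kg * m^2 / s
kg·m²/s reduces to the same SI base units, so it is a valid unit for angular momentum.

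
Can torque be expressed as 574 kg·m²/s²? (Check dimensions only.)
Yes

torque has SI base units: kg * m^2 / s^2
kg·m²/s² reduces to the same SI base units, so it is a valid unit for torque.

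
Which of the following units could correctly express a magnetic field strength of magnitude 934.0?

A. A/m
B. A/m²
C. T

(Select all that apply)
A

magnetic field strength has SI base units: A / m

Checking each option against A / m:
  A. A/m: ✓ matches
  B. A/m²: ✗ does not match
  C. T: ✗ does not match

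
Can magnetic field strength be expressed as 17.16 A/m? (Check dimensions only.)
Yes

magnetic field strength has SI base units: A / m
A/m reduces to the same SI base units, so it is a valid unit for magnetic field strength.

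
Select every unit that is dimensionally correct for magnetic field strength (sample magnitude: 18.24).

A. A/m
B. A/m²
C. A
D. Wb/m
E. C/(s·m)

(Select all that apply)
A, E

magnetic field strength has SI base units: A / m

Checking each option against A / m:
  A. A/m: ✓ matches
  B. A/m²: ✗ does not match
  C. A: ✗ does not match
  D. Wb/m: ✗ does not match
  E. C/(s·m): ✓ matches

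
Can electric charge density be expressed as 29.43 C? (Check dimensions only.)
No

electric charge density has SI base units: A * s / m^3
C does NOT reduce to A * s / m^3; a valid unit for electric charge density would be e.g. C/m³.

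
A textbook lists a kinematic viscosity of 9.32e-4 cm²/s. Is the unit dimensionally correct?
Yes

kinematic viscosity has SI base units: m^2 / s
cm²/s reduces to the same SI base units, so it is a valid unit for kinematic viscosity.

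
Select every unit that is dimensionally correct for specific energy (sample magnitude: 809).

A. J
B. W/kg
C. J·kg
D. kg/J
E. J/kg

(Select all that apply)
E

specific energy has SI base units: m^2 / s^2

Checking each option against m^2 / s^2:
  A. J: ✗ does not match
  B. W/kg: ✗ does not match
  C. J·kg: ✗ does not match
  D. kg/J: ✗ does not match
  E. J/kg: ✓ matches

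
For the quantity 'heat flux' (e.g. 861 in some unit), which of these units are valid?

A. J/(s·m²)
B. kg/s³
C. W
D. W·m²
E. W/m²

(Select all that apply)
A, B, E

heat flux has SI base units: kg / s^3

Checking each option against kg / s^3:
  A. J/(s·m²): ✓ matches
  B. kg/s³: ✓ matches
  C. W: ✗ does not match
  D. W·m²: ✗ does not match
  E. W/m²: ✓ matches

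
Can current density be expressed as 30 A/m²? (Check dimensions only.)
Yes

current density has SI base units: A / m^2
A/m² reduces to the same SI base units, so it is a valid unit for current density.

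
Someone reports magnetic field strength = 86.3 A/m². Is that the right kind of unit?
No

magnetic field strength has SI base units: A / m
A/m² does NOT reduce to A / m; a valid unit for magnetic field strength would be e.g. A/m.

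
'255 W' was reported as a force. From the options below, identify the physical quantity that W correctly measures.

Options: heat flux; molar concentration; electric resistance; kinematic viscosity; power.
power

force should have units dimensionally equivalent to kg * m / s^2 (e.g. N).
The given unit 'W' reduces to kg * m^2 / s^3. Of the listed options, that is the dimensionality of power.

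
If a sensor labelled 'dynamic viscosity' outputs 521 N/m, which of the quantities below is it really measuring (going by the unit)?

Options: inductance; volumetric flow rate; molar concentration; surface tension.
surface tension

dynamic viscosity should have units dimensionally equivalent to kg / (m * s) (e.g. Pa·s).
The given unit 'N/m' reduces to kg / s^2. Of the listed options, that is the dimensionality of surface tension.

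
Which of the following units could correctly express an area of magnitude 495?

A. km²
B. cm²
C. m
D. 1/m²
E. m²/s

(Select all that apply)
A, B

area has SI base units: m^2

Checking each option against m^2:
  A. km²: ✓ matches
  B. cm²: ✓ matches
  C. m: ✗ does not match
  D. 1/m²: ✗ does not match
  E. m²/s: ✗ does not match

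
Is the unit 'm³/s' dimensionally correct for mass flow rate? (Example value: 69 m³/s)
No

mass flow rate has SI base units: kg / s
m³/s does NOT reduce to kg / s; a valid unit for mass flow rate would be e.g. kg/s.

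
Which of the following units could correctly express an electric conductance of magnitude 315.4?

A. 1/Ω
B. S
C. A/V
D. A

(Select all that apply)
A, B, C

electric conductance has SI base units: A^2 * s^3 / (kg * m^2)

Checking each option against A^2 * s^3 / (kg * m^2):
  A. 1/Ω: ✓ matches
  B. S: ✓ matches
  C. A/V: ✓ matches
  D. A: ✗ does not match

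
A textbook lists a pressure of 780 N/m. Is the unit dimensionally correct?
No

pressure has SI base units: kg / (m * s^2)
N/m does NOT reduce to kg / (m * s^2); a valid unit for pressure would be e.g. Pa.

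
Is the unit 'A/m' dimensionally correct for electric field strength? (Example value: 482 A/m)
No

electric field strength has SI base units: kg * m / (A * s^3)
A/m does NOT reduce to kg * m / (A * s^3); a valid unit for electric field strength would be e.g. V/m.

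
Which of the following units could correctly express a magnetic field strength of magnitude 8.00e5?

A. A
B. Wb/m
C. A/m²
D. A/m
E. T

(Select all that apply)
D

magnetic field strength has SI base units: A / m

Checking each option against A / m:
  A. A: ✗ does not match
  B. Wb/m: ✗ does not match
  C. A/m²: ✗ does not match
  D. A/m: ✓ matches
  E. T: ✗ does not match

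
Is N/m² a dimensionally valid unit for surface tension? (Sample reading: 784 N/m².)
No

surface tension has SI base units: kg / s^2
N/m² does NOT reduce to kg / s^2; a valid unit for surface tension would be e.g. N/m.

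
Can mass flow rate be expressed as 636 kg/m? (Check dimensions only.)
No

mass flow rate has SI base units: kg / s
kg/m does NOT reduce to kg / s; a valid unit for mass flow rate would be e.g. kg/s.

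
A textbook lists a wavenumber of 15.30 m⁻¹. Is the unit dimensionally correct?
Yes

wavenumber has SI base units: 1 / m
m⁻¹ reduces to the same SI base units, so it is a valid unit for wavenumber.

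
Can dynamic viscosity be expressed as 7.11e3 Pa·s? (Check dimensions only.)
Yes

dynamic viscosity has SI base units: kg / (m * s)
Pa·s reduces to the same SI base units, so it is a valid unit for dynamic viscosity.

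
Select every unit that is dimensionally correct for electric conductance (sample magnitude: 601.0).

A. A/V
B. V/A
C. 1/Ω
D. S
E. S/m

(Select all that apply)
A, C, D

electric conductance has SI base units: A^2 * s^3 / (kg * m^2)

Checking each option against A^2 * s^3 / (kg * m^2):
  A. A/V: ✓ matches
  B. V/A: ✗ does not match
  C. 1/Ω: ✓ matches
  D. S: ✓ matches
  E. S/m: ✗ does not match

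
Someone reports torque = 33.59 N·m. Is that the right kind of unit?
Yes

torque has SI base units: kg * m^2 / s^2
N·m reduces to the same SI base units, so it is a valid unit for torque.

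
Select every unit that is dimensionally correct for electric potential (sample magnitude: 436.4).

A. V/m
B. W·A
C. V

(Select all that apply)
C

electric potential has SI base units: kg * m^2 / (A * s^3)

Checking each option against kg * m^2 / (A * s^3):
  A. V/m: ✗ does not match
  B. W·A: ✗ does not match
  C. V: ✓ matches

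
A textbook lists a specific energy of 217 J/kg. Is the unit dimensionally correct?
Yes

specific energy has SI base units: m^2 / s^2
J/kg reduces to the same SI base units, so it is a valid unit for specific energy.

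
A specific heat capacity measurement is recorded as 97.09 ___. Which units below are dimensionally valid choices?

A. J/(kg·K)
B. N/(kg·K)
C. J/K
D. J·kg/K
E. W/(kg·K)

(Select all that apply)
A

specific heat capacity has SI base units: m^2 / (s^2 * K)

Checking each option against m^2 / (s^2 * K):
  A. J/(kg·K): ✓ matches
  B. N/(kg·K): ✗ does not match
  C. J/K: ✗ does not match
  D. J·kg/K: ✗ does not match
  E. W/(kg·K): ✗ does not match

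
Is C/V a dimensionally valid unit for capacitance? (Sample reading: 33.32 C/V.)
Yes

capacitance has SI base units: A^2 * s^4 / (kg * m^2)
C/V reduces to the same SI base units, so it is a valid unit for capacitance.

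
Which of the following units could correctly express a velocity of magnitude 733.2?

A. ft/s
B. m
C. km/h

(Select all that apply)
A, C

velocity has SI base units: m / s

Checking each option against m / s:
  A. ft/s: ✓ matches
  B. m: ✗ does not match
  C. km/h: ✓ matches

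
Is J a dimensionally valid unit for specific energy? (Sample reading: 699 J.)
No

specific energy has SI base units: m^2 / s^2
J does NOT reduce to m^2 / s^2; a valid unit for specific energy would be e.g. J/kg.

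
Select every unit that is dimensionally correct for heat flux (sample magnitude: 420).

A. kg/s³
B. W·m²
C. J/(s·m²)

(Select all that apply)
A, C

heat flux has SI base units: kg / s^3

Checking each option against kg / s^3:
  A. kg/s³: ✓ matches
  B. W·m²: ✗ does not match
  C. J/(s·m²): ✓ matches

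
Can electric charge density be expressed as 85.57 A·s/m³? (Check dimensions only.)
Yes

electric charge density has SI base units: A * s / m^3
A·s/m³ reduces to the same SI base units, so it is a valid unit for electric charge density.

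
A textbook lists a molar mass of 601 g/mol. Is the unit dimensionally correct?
Yes

molar mass has SI base units: kg / mol
g/mol reduces to the same SI base units, so it is a valid unit for molar mass.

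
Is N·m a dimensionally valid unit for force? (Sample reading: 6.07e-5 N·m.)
No

force has SI base units: kg * m / s^2
N·m does NOT reduce to kg * m / s^2; a valid unit for force would be e.g. N.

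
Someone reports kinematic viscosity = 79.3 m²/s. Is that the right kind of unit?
Yes

kinematic viscosity has SI base units: m^2 / s
m²/s reduces to the same SI base units, so it is a valid unit for kinematic viscosity.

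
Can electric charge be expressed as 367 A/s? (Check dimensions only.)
No

electric charge has SI base units: A * s
A/s does NOT reduce to A * s; a valid unit for electric charge would be e.g. C.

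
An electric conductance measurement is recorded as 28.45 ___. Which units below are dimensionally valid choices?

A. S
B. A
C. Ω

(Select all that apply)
A

electric conductance has SI base units: A^2 * s^3 / (kg * m^2)

Checking each option against A^2 * s^3 / (kg * m^2):
  A. S: ✓ matches
  B. A: ✗ does not match
  C. Ω: ✗ does not match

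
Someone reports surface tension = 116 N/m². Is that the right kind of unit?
No

surface tension has SI base units: kg / s^2
N/m² does NOT reduce to kg / s^2; a valid unit for surface tension would be e.g. N/m.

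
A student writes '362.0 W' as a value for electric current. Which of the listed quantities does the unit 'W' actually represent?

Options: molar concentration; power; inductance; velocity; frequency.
power

electric current should have units dimensionally equivalent to A (e.g. A).
The given unit 'W' reduces to kg * m^2 / s^3. Of the listed options, that is the dimensionality of power.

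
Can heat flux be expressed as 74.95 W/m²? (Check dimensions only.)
Yes

heat flux has SI base units: kg / s^3
W/m² reduces to the same SI base units, so it is a valid unit for heat flux.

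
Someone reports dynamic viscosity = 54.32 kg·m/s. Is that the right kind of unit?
No

dynamic viscosity has SI base units: kg / (m * s)
kg·m/s does NOT reduce to kg / (m * s); a valid unit for dynamic viscosity would be e.g. Pa·s.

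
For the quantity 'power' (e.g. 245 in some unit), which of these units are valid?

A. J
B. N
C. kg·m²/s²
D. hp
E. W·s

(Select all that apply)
D

power has SI base units: kg * m^2 / s^3

Checking each option against kg * m^2 / s^3:
  A. J: ✗ does not match
  B. N: ✗ does not match
  C. kg·m²/s²: ✗ does not match
  D. hp: ✓ matches
  E. W·s: ✗ does not match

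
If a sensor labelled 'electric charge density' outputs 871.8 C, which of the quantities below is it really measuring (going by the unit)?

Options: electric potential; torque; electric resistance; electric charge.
electric charge

electric charge density should have units dimensionally equivalent to A * s / m^3 (e.g. C/m³).
The given unit 'C' reduces to A * s. Of the listed options, that is the dimensionality of electric charge.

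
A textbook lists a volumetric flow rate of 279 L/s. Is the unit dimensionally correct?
Yes

volumetric flow rate has SI base units: m^3 / s
L/s reduces to the same SI base units, so it is a valid unit for volumetric flow rate.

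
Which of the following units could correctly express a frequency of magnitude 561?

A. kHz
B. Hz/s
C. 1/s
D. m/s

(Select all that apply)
A, C

frequency has SI base units: 1 / s

Checking each option against 1 / s:
  A. kHz: ✓ matches
  B. Hz/s: ✗ does not match
  C. 1/s: ✓ matches
  D. m/s: ✗ does not match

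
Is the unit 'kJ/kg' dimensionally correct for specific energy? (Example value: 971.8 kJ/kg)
Yes

specific energy has SI base units: m^2 / s^2
kJ/kg reduces to the same SI base units, so it is a valid unit for specific energy.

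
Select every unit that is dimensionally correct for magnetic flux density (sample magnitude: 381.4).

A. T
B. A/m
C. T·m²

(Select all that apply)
A

magnetic flux density has SI base units: kg / (A * s^2)

Checking each option against kg / (A * s^2):
  A. T: ✓ matches
  B. A/m: ✗ does not match
  C. T·m²: ✗ does not match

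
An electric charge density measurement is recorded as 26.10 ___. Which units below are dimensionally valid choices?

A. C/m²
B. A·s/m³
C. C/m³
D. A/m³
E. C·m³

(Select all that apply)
B, C

electric charge density has SI base units: A * s / m^3

Checking each option against A * s / m^3:
  A. C/m²: ✗ does not match
  B. A·s/m³: ✓ matches
  C. C/m³: ✓ matches
  D. A/m³: ✗ does not match
  E. C·m³: ✗ does not match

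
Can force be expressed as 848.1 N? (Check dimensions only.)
Yes

force has SI base units: kg * m / s^2
N reduces to the same SI base units, so it is a valid unit for force.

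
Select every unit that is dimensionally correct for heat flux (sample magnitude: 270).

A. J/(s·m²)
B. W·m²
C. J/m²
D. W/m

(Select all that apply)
A

heat flux has SI base units: kg / s^3

Checking each option against kg / s^3:
  A. J/(s·m²): ✓ matches
  B. W·m²: ✗ does not match
  C. J/m²: ✗ does not match
  D. W/m: ✗ does not match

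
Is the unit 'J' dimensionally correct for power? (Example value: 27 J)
No

power has SI base units: kg * m^2 / s^3
J does NOT reduce to kg * m^2 / s^3; a valid unit for power would be e.g. W.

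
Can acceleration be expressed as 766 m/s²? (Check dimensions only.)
Yes

acceleration has SI base units: m / s^2
m/s² reduces to the same SI base units, so it is a valid unit for acceleration.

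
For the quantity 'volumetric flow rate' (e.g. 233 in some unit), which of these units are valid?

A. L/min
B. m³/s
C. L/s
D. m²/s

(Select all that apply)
A, B, C

volumetric flow rate has SI base units: m^3 / s

Checking each option against m^3 / s:
  A. L/min: ✓ matches
  B. m³/s: ✓ matches
  C. L/s: ✓ matches
  D. m²/s: ✗ does not match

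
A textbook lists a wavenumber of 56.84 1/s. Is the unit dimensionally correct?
No

wavenumber has SI base units: 1 / m
1/s does NOT reduce to 1 / m; a valid unit for wavenumber would be e.g. 1/m.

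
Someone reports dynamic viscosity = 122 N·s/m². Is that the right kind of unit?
Yes

dynamic viscosity has SI base units: kg / (m * s)
N·s/m² reduces to the same SI base units, so it is a valid unit for dynamic viscosity.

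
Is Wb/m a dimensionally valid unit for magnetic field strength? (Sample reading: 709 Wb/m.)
No

magnetic field strength has SI base units: A / m
Wb/m does NOT reduce to A / m; a valid unit for magnetic field strength would be e.g. A/m.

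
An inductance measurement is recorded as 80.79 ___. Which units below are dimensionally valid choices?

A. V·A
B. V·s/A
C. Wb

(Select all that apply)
B

inductance has SI base units: kg * m^2 / (A^2 * s^2)

Checking each option against kg * m^2 / (A^2 * s^2):
  A. V·A: ✗ does not match
  B. V·s/A: ✓ matches
  C. Wb: ✗ does not match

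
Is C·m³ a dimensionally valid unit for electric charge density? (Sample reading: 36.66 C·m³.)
No

electric charge density has SI base units: A * s / m^3
C·m³ does NOT reduce to A * s / m^3; a valid unit for electric charge density would be e.g. C/m³.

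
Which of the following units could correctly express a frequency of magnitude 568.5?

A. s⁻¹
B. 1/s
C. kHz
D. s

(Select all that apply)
A, B, C

frequency has SI base units: 1 / s

Checking each option against 1 / s:
  A. s⁻¹: ✓ matches
  B. 1/s: ✓ matches
  C. kHz: ✓ matches
  D. s: ✗ does not match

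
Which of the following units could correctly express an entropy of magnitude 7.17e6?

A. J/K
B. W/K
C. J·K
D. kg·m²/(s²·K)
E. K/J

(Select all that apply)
A, D

entropy has SI base units: kg * m^2 / (s^2 * K)

Checking each option against kg * m^2 / (s^2 * K):
  A. J/K: ✓ matches
  B. W/K: ✗ does not match
  C. J·K: ✗ does not match
  D. kg·m²/(s²·K): ✓ matches
  E. K/J: ✗ does not match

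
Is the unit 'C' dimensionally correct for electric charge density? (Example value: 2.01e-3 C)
No

electric charge density has SI base units: A * s / m^3
C does NOT reduce to A * s / m^3; a valid unit for electric charge density would be e.g. C/m³.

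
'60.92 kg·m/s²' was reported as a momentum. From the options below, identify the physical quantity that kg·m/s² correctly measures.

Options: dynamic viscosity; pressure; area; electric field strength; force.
force

momentum should have units dimensionally equivalent to kg * m / s (e.g. kg·m/s).
The given unit 'kg·m/s²' reduces to kg * m / s^2. Of the listed options, that is the dimensionality of force.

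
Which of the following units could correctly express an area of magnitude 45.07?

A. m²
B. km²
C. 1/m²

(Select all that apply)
A, B

area has SI base units: m^2

Checking each option against m^2:
  A. m²: ✓ matches
  B. km²: ✓ matches
  C. 1/m²: ✗ does not match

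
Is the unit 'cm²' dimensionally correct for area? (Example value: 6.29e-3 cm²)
Yes

area has SI base units: m^2
cm² reduces to the same SI base units, so it is a valid unit for area.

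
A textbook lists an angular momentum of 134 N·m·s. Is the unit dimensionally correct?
Yes

angular momentum has SI base units: kg * m^2 / s
N·m·s reduces to the same SI base units, so it is a valid unit for angular momentum.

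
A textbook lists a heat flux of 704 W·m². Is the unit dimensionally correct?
No

heat flux has SI base units: kg / s^3
W·m² does NOT reduce to kg / s^3; a valid unit for heat flux would be e.g. W/m².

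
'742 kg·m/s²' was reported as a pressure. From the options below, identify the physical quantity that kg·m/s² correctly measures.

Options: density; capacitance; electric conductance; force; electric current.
force

pressure should have units dimensionally equivalent to kg / (m * s^2) (e.g. Pa).
The given unit 'kg·m/s²' reduces to kg * m / s^2. Of the listed options, that is the dimensionality of force.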